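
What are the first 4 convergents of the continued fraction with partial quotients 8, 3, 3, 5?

8/1, 25/3, 83/10, 440/53

Using the convergent recurrence p_i = a_i*p_{i-1} + p_{i-2}, q_i = a_i*q_{i-1} + q_{i-2} with p_{-2}=0, p_{-1}=1, q_{-2}=1, q_{-1}=0:
  i=0: a_0=8, p_0 = 8*1 + 0 = 8, q_0 = 8*0 + 1 = 1.
  i=1: a_1=3, p_1 = 3*8 + 1 = 25, q_1 = 3*1 + 0 = 3.
  i=2: a_2=3, p_2 = 3*25 + 8 = 83, q_2 = 3*3 + 1 = 10.
  i=3: a_3=5, p_3 = 5*83 + 25 = 440, q_3 = 5*10 + 3 = 53.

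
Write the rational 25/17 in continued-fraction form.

[1; 2, 8]

Run the Euclidean algorithm on 25 and 17; the successive quotients are the partial quotients a_0, a_1, ... (each step inverts the fractional part left over by the previous one):
  25 = 1*17 + 8, so a_0 = 1.
  17 = 2*8 + 1, so a_1 = 2.
  8 = 8*1 + 0, so a_2 = 8.
The remainder reaches 0 after 3 divisions, so the expansion has 3 partial quotients, read off in order.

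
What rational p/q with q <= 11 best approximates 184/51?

18/5

Expand x = 184/51 as a continued fraction with the Euclidean algorithm:
  184 = 3*51 + 31, so a_0 = 3.
  51 = 1*31 + 20, so a_1 = 1.
  31 = 1*20 + 11, so a_2 = 1.
  20 = 1*11 + 9, so a_3 = 1.
  11 = 1*9 + 2, so a_4 = 1.
  9 = 4*2 + 1, so a_5 = 4.
  2 = 2*1 + 0, so a_6 = 2.
so x = [3; 1, 1, 1, 1, 4, 2].
Convergents (p_i = a_i*p_{i-1} + p_{i-2}, q_i = a_i*q_{i-1} + q_{i-2} with p_{-2}=0, p_{-1}=1, q_{-2}=1, q_{-1}=0), until the denominator exceeds 11:
  i=0: a_0=3, p_0 = 3*1 + 0 = 3, q_0 = 3*0 + 1 = 1.
  i=1: a_1=1, p_1 = 1*3 + 1 = 4, q_1 = 1*1 + 0 = 1.
  i=2: a_2=1, p_2 = 1*4 + 3 = 7, q_2 = 1*1 + 1 = 2.
  i=3: a_3=1, p_3 = 1*7 + 4 = 11, q_3 = 1*2 + 1 = 3.
  i=4: a_4=1, p_4 = 1*11 + 7 = 18, q_4 = 1*3 + 2 = 5.
  i=5: a_5=4, p_5 = 4*18 + 11 = 83, q_5 = 4*5 + 3 = 23.
q_5 = 23 > 11, so the last convergent with denominator <= 11 is p_4/q_4 = 18/5.
The closest fraction with denominator <= 11 is either p_4/q_4 or the intermediate fraction (k*p_4 + p_3)/(k*q_4 + q_3) with the largest k >= 1 whose denominator stays <= 11; these approach x as k grows, and every other convergent or intermediate fraction in range is farther away.
Largest k: floor((11 - q_3)/q_4) = floor((11 - 3)/5) = 1.
That gives (1*18 + 11)/(1*5 + 3) = 29/8.
Compare the errors: |x - 18/5| = |184*5 - 18*51|/(51*5) = 2/255, and |x - 29/8| = |184*8 - 29*51|/(51*8) = 7/408.
Cross-multiplying, 2*408 = 816 < 1785 = 7*255, so 2/255 is smaller: the convergent 18/5 is closer to x than 29/8.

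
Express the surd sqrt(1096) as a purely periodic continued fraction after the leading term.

Write x_i = (sqrt(1096) + m_i)/d_i with (m_0, d_0) = (0, 1). a_0 = floor(sqrt(1096)) = 33, since 33^2 = 1089 <= 1096 < 1156 = 34^2.
Iterate m_{i+1} = d_i*a_i - m_i, d_{i+1} = (1096 - m_{i+1}^2)/d_i, a_{i+1} = floor((a_0 + m_{i+1})/d_{i+1}):
  m_1 = 1*33 - 0 = 33, d_1 = (1096 - 33^2)/1 = 7/1 = 7, a_1 = floor((33 + 33)/7) = 9.
  m_2 = 7*9 - 33 = 30, d_2 = (1096 - 30^2)/7 = 196/7 = 28, a_2 = floor((33 + 30)/28) = 2.
  m_3 = 28*2 - 30 = 26, d_3 = (1096 - 26^2)/28 = 420/28 = 15, a_3 = floor((33 + 26)/15) = 3.
  m_4 = 15*3 - 26 = 19, d_4 = (1096 - 19^2)/15 = 735/15 = 49, a_4 = floor((33 + 19)/49) = 1.
  m_5 = 49*1 - 19 = 30, d_5 = (1096 - 30^2)/49 = 196/49 = 4, a_5 = floor((33 + 30)/4) = 15.
  m_6 = 4*15 - 30 = 30, d_6 = (1096 - 30^2)/4 = 196/4 = 49, a_6 = floor((33 + 30)/49) = 1.
  m_7 = 49*1 - 30 = 19, d_7 = (1096 - 19^2)/49 = 735/49 = 15, a_7 = floor((33 + 19)/15) = 3.
  m_8 = 15*3 - 19 = 26, d_8 = (1096 - 26^2)/15 = 420/15 = 28, a_8 = floor((33 + 26)/28) = 2.
  m_9 = 28*2 - 26 = 30, d_9 = (1096 - 30^2)/28 = 196/28 = 7, a_9 = floor((33 + 30)/7) = 9.
  m_10 = 7*9 - 30 = 33, d_10 = (1096 - 33^2)/7 = 7/7 = 1, a_10 = floor((33 + 33)/1) = 66.
  m_11 = 1*66 - 33 = 33, d_11 = (1096 - 33^2)/1 = 7/1 = 7: (m_11, d_11) = (m_1, d_1) = (33, 7), so from here the quotients repeat a_1, ..., a_10; the period length is 10.
Hence the expansion of sqrt(1096) is a_0 = 33 followed by the repeating block 9, 2, 3, 1, 15, 1, 3, 2, 9, 66 (period 10).

[33; (9, 2, 3, 1, 15, 1, 3, 2, 9, 66)]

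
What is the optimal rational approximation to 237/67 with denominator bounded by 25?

Expand x = 237/67 as a continued fraction with the Euclidean algorithm:
  237 = 3*67 + 36, so a_0 = 3.
  67 = 1*36 + 31, so a_1 = 1.
  36 = 1*31 + 5, so a_2 = 1.
  31 = 6*5 + 1, so a_3 = 6.
  5 = 5*1 + 0, so a_4 = 5.
so x = [3; 1, 1, 6, 5].
Convergents (p_i = a_i*p_{i-1} + p_{i-2}, q_i = a_i*q_{i-1} + q_{i-2} with p_{-2}=0, p_{-1}=1, q_{-2}=1, q_{-1}=0), until the denominator exceeds 25:
  i=0: a_0=3, p_0 = 3*1 + 0 = 3, q_0 = 3*0 + 1 = 1.
  i=1: a_1=1, p_1 = 1*3 + 1 = 4, q_1 = 1*1 + 0 = 1.
  i=2: a_2=1, p_2 = 1*4 + 3 = 7, q_2 = 1*1 + 1 = 2.
  i=3: a_3=6, p_3 = 6*7 + 4 = 46, q_3 = 6*2 + 1 = 13.
  i=4: a_4=5, p_4 = 5*46 + 7 = 237, q_4 = 5*13 + 2 = 67.
q_4 = 67 > 25, so the last convergent with denominator <= 25 is p_3/q_3 = 46/13.
The closest fraction with denominator <= 25 is either p_3/q_3 or the intermediate fraction (k*p_3 + p_2)/(k*q_3 + q_2) with the largest k >= 1 whose denominator stays <= 25; these approach x as k grows, and every other convergent or intermediate fraction in range is farther away.
Largest k: floor((25 - q_2)/q_3) = floor((25 - 2)/13) = 1.
That gives (1*46 + 7)/(1*13 + 2) = 53/15.
Compare the errors: |x - 46/13| = |237*13 - 46*67|/(67*13) = 1/871, and |x - 53/15| = |237*15 - 53*67|/(67*15) = 4/1005.
Cross-multiplying, 1*1005 = 1005 < 3484 = 4*871, so 1/871 is smaller: the convergent 46/13 is closer to x than 53/15.

46/13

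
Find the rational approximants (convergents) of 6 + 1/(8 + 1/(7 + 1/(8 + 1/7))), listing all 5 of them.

Using the convergent recurrence p_i = a_i*p_{i-1} + p_{i-2}, q_i = a_i*q_{i-1} + q_{i-2} with p_{-2}=0, p_{-1}=1, q_{-2}=1, q_{-1}=0:
  i=0: a_0=6, p_0 = 6*1 + 0 = 6, q_0 = 6*0 + 1 = 1.
  i=1: a_1=8, p_1 = 8*6 + 1 = 49, q_1 = 8*1 + 0 = 8.
  i=2: a_2=7, p_2 = 7*49 + 6 = 349, q_2 = 7*8 + 1 = 57.
  i=3: a_3=8, p_3 = 8*349 + 49 = 2841, q_3 = 8*57 + 8 = 464.
  i=4: a_4=7, p_4 = 7*2841 + 349 = 20236, q_4 = 7*464 + 57 = 3305.

6/1, 49/8, 349/57, 2841/464, 20236/3305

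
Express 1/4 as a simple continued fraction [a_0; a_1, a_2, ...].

[0; 4]

Run the Euclidean algorithm on 1 and 4; the successive quotients are the partial quotients a_0, a_1, ... (each step inverts the fractional part left over by the previous one):
  1 = 0*4 + 1, so a_0 = 0.
  4 = 4*1 + 0, so a_1 = 4.
The remainder reaches 0 after 2 divisions, so the expansion has 2 partial quotients, read off in order.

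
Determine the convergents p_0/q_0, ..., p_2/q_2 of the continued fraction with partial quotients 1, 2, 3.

Using the convergent recurrence p_i = a_i*p_{i-1} + p_{i-2}, q_i = a_i*q_{i-1} + q_{i-2} with p_{-2}=0, p_{-1}=1, q_{-2}=1, q_{-1}=0:
  i=0: a_0=1, p_0 = 1*1 + 0 = 1, q_0 = 1*0 + 1 = 1.
  i=1: a_1=2, p_1 = 2*1 + 1 = 3, q_1 = 2*1 + 0 = 2.
  i=2: a_2=3, p_2 = 3*3 + 1 = 10, q_2 = 3*2 + 1 = 7.

1/1, 3/2, 10/7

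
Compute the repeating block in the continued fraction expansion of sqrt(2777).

[52; (1, 2, 3, 3, 2, 1, 104)]

Write x_i = (sqrt(2777) + m_i)/d_i with (m_0, d_0) = (0, 1). a_0 = floor(sqrt(2777)) = 52, since 52^2 = 2704 <= 2777 < 2809 = 53^2.
Iterate m_{i+1} = d_i*a_i - m_i, d_{i+1} = (2777 - m_{i+1}^2)/d_i, a_{i+1} = floor((a_0 + m_{i+1})/d_{i+1}):
  m_1 = 1*52 - 0 = 52, d_1 = (2777 - 52^2)/1 = 73/1 = 73, a_1 = floor((52 + 52)/73) = 1.
  m_2 = 73*1 - 52 = 21, d_2 = (2777 - 21^2)/73 = 2336/73 = 32, a_2 = floor((52 + 21)/32) = 2.
  m_3 = 32*2 - 21 = 43, d_3 = (2777 - 43^2)/32 = 928/32 = 29, a_3 = floor((52 + 43)/29) = 3.
  m_4 = 29*3 - 43 = 44, d_4 = (2777 - 44^2)/29 = 841/29 = 29, a_4 = floor((52 + 44)/29) = 3.
  m_5 = 29*3 - 44 = 43, d_5 = (2777 - 43^2)/29 = 928/29 = 32, a_5 = floor((52 + 43)/32) = 2.
  m_6 = 32*2 - 43 = 21, d_6 = (2777 - 21^2)/32 = 2336/32 = 73, a_6 = floor((52 + 21)/73) = 1.
  m_7 = 73*1 - 21 = 52, d_7 = (2777 - 52^2)/73 = 73/73 = 1, a_7 = floor((52 + 52)/1) = 104.
  m_8 = 1*104 - 52 = 52, d_8 = (2777 - 52^2)/1 = 73/1 = 73: (m_8, d_8) = (m_1, d_1) = (52, 73), so from here the quotients repeat a_1, ..., a_7; the period length is 7.
Hence the expansion of sqrt(2777) is a_0 = 52 followed by the repeating block 1, 2, 3, 3, 2, 1, 104 (period 7).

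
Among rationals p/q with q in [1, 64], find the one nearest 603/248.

124/51

Expand x = 603/248 as a continued fraction with the Euclidean algorithm:
  603 = 2*248 + 107, so a_0 = 2.
  248 = 2*107 + 34, so a_1 = 2.
  107 = 3*34 + 5, so a_2 = 3.
  34 = 6*5 + 4, so a_3 = 6.
  5 = 1*4 + 1, so a_4 = 1.
  4 = 4*1 + 0, so a_5 = 4.
so x = [2; 2, 3, 6, 1, 4].
Convergents (p_i = a_i*p_{i-1} + p_{i-2}, q_i = a_i*q_{i-1} + q_{i-2} with p_{-2}=0, p_{-1}=1, q_{-2}=1, q_{-1}=0), until the denominator exceeds 64:
  i=0: a_0=2, p_0 = 2*1 + 0 = 2, q_0 = 2*0 + 1 = 1.
  i=1: a_1=2, p_1 = 2*2 + 1 = 5, q_1 = 2*1 + 0 = 2.
  i=2: a_2=3, p_2 = 3*5 + 2 = 17, q_2 = 3*2 + 1 = 7.
  i=3: a_3=6, p_3 = 6*17 + 5 = 107, q_3 = 6*7 + 2 = 44.
  i=4: a_4=1, p_4 = 1*107 + 17 = 124, q_4 = 1*44 + 7 = 51.
  i=5: a_5=4, p_5 = 4*124 + 107 = 603, q_5 = 4*51 + 44 = 248.
q_5 = 248 > 64, so the last convergent with denominator <= 64 is p_4/q_4 = 124/51.
The closest fraction with denominator <= 64 is either p_4/q_4 or the intermediate fraction (k*p_4 + p_3)/(k*q_4 + q_3) with the largest k >= 1 whose denominator stays <= 64; these approach x as k grows, and every other convergent or intermediate fraction in range is farther away.
Largest k: floor((64 - q_3)/q_4) = floor((64 - 44)/51) = 0.
Since k = 0, no intermediate fraction beyond p_4/q_4 has denominator <= 64, so the convergent 124/51 is the closest (its error is |603*51 - 124*248|/(248*51) = 1/12648).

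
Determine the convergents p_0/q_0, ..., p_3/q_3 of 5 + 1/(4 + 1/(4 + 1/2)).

5/1, 21/4, 89/17, 199/38

Using the convergent recurrence p_i = a_i*p_{i-1} + p_{i-2}, q_i = a_i*q_{i-1} + q_{i-2} with p_{-2}=0, p_{-1}=1, q_{-2}=1, q_{-1}=0:
  i=0: a_0=5, p_0 = 5*1 + 0 = 5, q_0 = 5*0 + 1 = 1.
  i=1: a_1=4, p_1 = 4*5 + 1 = 21, q_1 = 4*1 + 0 = 4.
  i=2: a_2=4, p_2 = 4*21 + 5 = 89, q_2 = 4*4 + 1 = 17.
  i=3: a_3=2, p_3 = 2*89 + 21 = 199, q_3 = 2*17 + 4 = 38.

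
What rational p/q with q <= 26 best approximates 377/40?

Expand x = 377/40 as a continued fraction with the Euclidean algorithm:
  377 = 9*40 + 17, so a_0 = 9.
  40 = 2*17 + 6, so a_1 = 2.
  17 = 2*6 + 5, so a_2 = 2.
  6 = 1*5 + 1, so a_3 = 1.
  5 = 5*1 + 0, so a_4 = 5.
so x = [9; 2, 2, 1, 5].
Convergents (p_i = a_i*p_{i-1} + p_{i-2}, q_i = a_i*q_{i-1} + q_{i-2} with p_{-2}=0, p_{-1}=1, q_{-2}=1, q_{-1}=0), until the denominator exceeds 26:
  i=0: a_0=9, p_0 = 9*1 + 0 = 9, q_0 = 9*0 + 1 = 1.
  i=1: a_1=2, p_1 = 2*9 + 1 = 19, q_1 = 2*1 + 0 = 2.
  i=2: a_2=2, p_2 = 2*19 + 9 = 47, q_2 = 2*2 + 1 = 5.
  i=3: a_3=1, p_3 = 1*47 + 19 = 66, q_3 = 1*5 + 2 = 7.
  i=4: a_4=5, p_4 = 5*66 + 47 = 377, q_4 = 5*7 + 5 = 40.
q_4 = 40 > 26, so the last convergent with denominator <= 26 is p_3/q_3 = 66/7.
The closest fraction with denominator <= 26 is either p_3/q_3 or the intermediate fraction (k*p_3 + p_2)/(k*q_3 + q_2) with the largest k >= 1 whose denominator stays <= 26; these approach x as k grows, and every other convergent or intermediate fraction in range is farther away.
Largest k: floor((26 - q_2)/q_3) = floor((26 - 5)/7) = 3.
That gives (3*66 + 47)/(3*7 + 5) = 245/26.
Compare the errors: |x - 66/7| = |377*7 - 66*40|/(40*7) = 1/280, and |x - 245/26| = |377*26 - 245*40|/(40*26) = 2/1040.
Cross-multiplying, 2*280 = 560 < 1040 = 1*1040, so 2/1040 is smaller: the intermediate fraction 245/26 is closer to x than 66/7.

245/26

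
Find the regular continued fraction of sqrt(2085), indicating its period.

Write x_i = (sqrt(2085) + m_i)/d_i with (m_0, d_0) = (0, 1). a_0 = floor(sqrt(2085)) = 45, since 45^2 = 2025 <= 2085 < 2116 = 46^2.
Iterate m_{i+1} = d_i*a_i - m_i, d_{i+1} = (2085 - m_{i+1}^2)/d_i, a_{i+1} = floor((a_0 + m_{i+1})/d_{i+1}):
  m_1 = 1*45 - 0 = 45, d_1 = (2085 - 45^2)/1 = 60/1 = 60, a_1 = floor((45 + 45)/60) = 1.
  m_2 = 60*1 - 45 = 15, d_2 = (2085 - 15^2)/60 = 1860/60 = 31, a_2 = floor((45 + 15)/31) = 1.
  m_3 = 31*1 - 15 = 16, d_3 = (2085 - 16^2)/31 = 1829/31 = 59, a_3 = floor((45 + 16)/59) = 1.
  m_4 = 59*1 - 16 = 43, d_4 = (2085 - 43^2)/59 = 236/59 = 4, a_4 = floor((45 + 43)/4) = 22.
  m_5 = 4*22 - 43 = 45, d_5 = (2085 - 45^2)/4 = 60/4 = 15, a_5 = floor((45 + 45)/15) = 6.
  m_6 = 15*6 - 45 = 45, d_6 = (2085 - 45^2)/15 = 60/15 = 4, a_6 = floor((45 + 45)/4) = 22.
  m_7 = 4*22 - 45 = 43, d_7 = (2085 - 43^2)/4 = 236/4 = 59, a_7 = floor((45 + 43)/59) = 1.
  m_8 = 59*1 - 43 = 16, d_8 = (2085 - 16^2)/59 = 1829/59 = 31, a_8 = floor((45 + 16)/31) = 1.
  m_9 = 31*1 - 16 = 15, d_9 = (2085 - 15^2)/31 = 1860/31 = 60, a_9 = floor((45 + 15)/60) = 1.
  m_10 = 60*1 - 15 = 45, d_10 = (2085 - 45^2)/60 = 60/60 = 1, a_10 = floor((45 + 45)/1) = 90.
  m_11 = 1*90 - 45 = 45, d_11 = (2085 - 45^2)/1 = 60/1 = 60: (m_11, d_11) = (m_1, d_1) = (45, 60), so from here the quotients repeat a_1, ..., a_10; the period length is 10.
Hence the expansion of sqrt(2085) is a_0 = 45 followed by the repeating block 1, 1, 1, 22, 6, 22, 1, 1, 1, 90 (period 10).

[45; (1, 1, 1, 22, 6, 22, 1, 1, 1, 90)]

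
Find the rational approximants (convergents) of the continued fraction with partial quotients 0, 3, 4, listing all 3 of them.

0/1, 1/3, 4/13

Using the convergent recurrence p_i = a_i*p_{i-1} + p_{i-2}, q_i = a_i*q_{i-1} + q_{i-2} with p_{-2}=0, p_{-1}=1, q_{-2}=1, q_{-1}=0:
  i=0: a_0=0, p_0 = 0*1 + 0 = 0, q_0 = 0*0 + 1 = 1.
  i=1: a_1=3, p_1 = 3*0 + 1 = 1, q_1 = 3*1 + 0 = 3.
  i=2: a_2=4, p_2 = 4*1 + 0 = 4, q_2 = 4*3 + 1 = 13.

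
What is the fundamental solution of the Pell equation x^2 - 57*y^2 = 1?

First expand sqrt(57) as a continued fraction. With x_i = (sqrt(57) + m_i)/d_i and (m_0, d_0) = (0, 1): a_0 = floor(sqrt(57)) = 7, since 7^2 = 49 <= 57 < 64 = 8^2.
Iterate m_{i+1} = d_i*a_i - m_i, d_{i+1} = (57 - m_{i+1}^2)/d_i, a_{i+1} = floor((a_0 + m_{i+1})/d_{i+1}):
  m_1 = 1*7 - 0 = 7, d_1 = (57 - 7^2)/1 = 8/1 = 8, a_1 = floor((7 + 7)/8) = 1.
  m_2 = 8*1 - 7 = 1, d_2 = (57 - 1^2)/8 = 56/8 = 7, a_2 = floor((7 + 1)/7) = 1.
  m_3 = 7*1 - 1 = 6, d_3 = (57 - 6^2)/7 = 21/7 = 3, a_3 = floor((7 + 6)/3) = 4.
  m_4 = 3*4 - 6 = 6, d_4 = (57 - 6^2)/3 = 21/3 = 7, a_4 = floor((7 + 6)/7) = 1.
  m_5 = 7*1 - 6 = 1, d_5 = (57 - 1^2)/7 = 56/7 = 8, a_5 = floor((7 + 1)/8) = 1.
  m_6 = 8*1 - 1 = 7, d_6 = (57 - 7^2)/8 = 8/8 = 1, a_6 = floor((7 + 7)/1) = 14.
  m_7 = 1*14 - 7 = 7, d_7 = (57 - 7^2)/1 = 8/1 = 8: (m_7, d_7) = (m_1, d_1) = (7, 8), so from here the quotients repeat a_1, ..., a_6; the period length is 6.
So sqrt(57) = [7; (1, 1, 4, 1, 1, 14)] with period length k = 6.
k is even, so the fundamental solution of x^2 - 57y^2 = 1 is (p_{k-1}, q_{k-1}) = (p_5, q_5); compute convergents through index 5.
Convergents (p_i = a_i*p_{i-1} + p_{i-2}, q_i = a_i*q_{i-1} + q_{i-2} with p_{-2}=0, p_{-1}=1, q_{-2}=1, q_{-1}=0):
  i=0: a_0=7, p_0 = 7*1 + 0 = 7, q_0 = 7*0 + 1 = 1.
  i=1: a_1=1, p_1 = 1*7 + 1 = 8, q_1 = 1*1 + 0 = 1.
  i=2: a_2=1, p_2 = 1*8 + 7 = 15, q_2 = 1*1 + 1 = 2.
  i=3: a_3=4, p_3 = 4*15 + 8 = 68, q_3 = 4*2 + 1 = 9.
  i=4: a_4=1, p_4 = 1*68 + 15 = 83, q_4 = 1*9 + 2 = 11.
  i=5: a_5=1, p_5 = 1*83 + 68 = 151, q_5 = 1*11 + 9 = 20.
Check: 151^2 - 57*20^2 = 22801 - 22800 = 1, so (x, y) = (151, 20) solves the equation, and by the theorem it is the least positive solution.

(x, y) = (151, 20)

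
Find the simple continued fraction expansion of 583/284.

Run the Euclidean algorithm on 583 and 284; the successive quotients are the partial quotients a_0, a_1, ... (each step inverts the fractional part left over by the previous one):
  583 = 2*284 + 15, so a_0 = 2.
  284 = 18*15 + 14, so a_1 = 18.
  15 = 1*14 + 1, so a_2 = 1.
  14 = 14*1 + 0, so a_3 = 14.
The remainder reaches 0 after 4 divisions, so the expansion has 4 partial quotients, read off in order.

[2; 18, 1, 14]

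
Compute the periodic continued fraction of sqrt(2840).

[53; (3, 2, 3, 106)]

Write x_i = (sqrt(2840) + m_i)/d_i with (m_0, d_0) = (0, 1). a_0 = floor(sqrt(2840)) = 53, since 53^2 = 2809 <= 2840 < 2916 = 54^2.
Iterate m_{i+1} = d_i*a_i - m_i, d_{i+1} = (2840 - m_{i+1}^2)/d_i, a_{i+1} = floor((a_0 + m_{i+1})/d_{i+1}):
  m_1 = 1*53 - 0 = 53, d_1 = (2840 - 53^2)/1 = 31/1 = 31, a_1 = floor((53 + 53)/31) = 3.
  m_2 = 31*3 - 53 = 40, d_2 = (2840 - 40^2)/31 = 1240/31 = 40, a_2 = floor((53 + 40)/40) = 2.
  m_3 = 40*2 - 40 = 40, d_3 = (2840 - 40^2)/40 = 1240/40 = 31, a_3 = floor((53 + 40)/31) = 3.
  m_4 = 31*3 - 40 = 53, d_4 = (2840 - 53^2)/31 = 31/31 = 1, a_4 = floor((53 + 53)/1) = 106.
  m_5 = 1*106 - 53 = 53, d_5 = (2840 - 53^2)/1 = 31/1 = 31: (m_5, d_5) = (m_1, d_1) = (53, 31), so from here the quotients repeat a_1, ..., a_4; the period length is 4.
Hence the expansion of sqrt(2840) is a_0 = 53 followed by the repeating block 3, 2, 3, 106 (period 4).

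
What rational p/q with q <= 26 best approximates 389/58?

Expand x = 389/58 as a continued fraction with the Euclidean algorithm:
  389 = 6*58 + 41, so a_0 = 6.
  58 = 1*41 + 17, so a_1 = 1.
  41 = 2*17 + 7, so a_2 = 2.
  17 = 2*7 + 3, so a_3 = 2.
  7 = 2*3 + 1, so a_4 = 2.
  3 = 3*1 + 0, so a_5 = 3.
so x = [6; 1, 2, 2, 2, 3].
Convergents (p_i = a_i*p_{i-1} + p_{i-2}, q_i = a_i*q_{i-1} + q_{i-2} with p_{-2}=0, p_{-1}=1, q_{-2}=1, q_{-1}=0), until the denominator exceeds 26:
  i=0: a_0=6, p_0 = 6*1 + 0 = 6, q_0 = 6*0 + 1 = 1.
  i=1: a_1=1, p_1 = 1*6 + 1 = 7, q_1 = 1*1 + 0 = 1.
  i=2: a_2=2, p_2 = 2*7 + 6 = 20, q_2 = 2*1 + 1 = 3.
  i=3: a_3=2, p_3 = 2*20 + 7 = 47, q_3 = 2*3 + 1 = 7.
  i=4: a_4=2, p_4 = 2*47 + 20 = 114, q_4 = 2*7 + 3 = 17.
  i=5: a_5=3, p_5 = 3*114 + 47 = 389, q_5 = 3*17 + 7 = 58.
q_5 = 58 > 26, so the last convergent with denominator <= 26 is p_4/q_4 = 114/17.
The closest fraction with denominator <= 26 is either p_4/q_4 or the intermediate fraction (k*p_4 + p_3)/(k*q_4 + q_3) with the largest k >= 1 whose denominator stays <= 26; these approach x as k grows, and every other convergent or intermediate fraction in range is farther away.
Largest k: floor((26 - q_3)/q_4) = floor((26 - 7)/17) = 1.
That gives (1*114 + 47)/(1*17 + 7) = 161/24.
Compare the errors: |x - 114/17| = |389*17 - 114*58|/(58*17) = 1/986, and |x - 161/24| = |389*24 - 161*58|/(58*24) = 2/1392.
Cross-multiplying, 1*1392 = 1392 < 1972 = 2*986, so 1/986 is smaller: the convergent 114/17 is closer to x than 161/24.

114/17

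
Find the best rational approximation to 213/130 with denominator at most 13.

Expand x = 213/130 as a continued fraction with the Euclidean algorithm:
  213 = 1*130 + 83, so a_0 = 1.
  130 = 1*83 + 47, so a_1 = 1.
  83 = 1*47 + 36, so a_2 = 1.
  47 = 1*36 + 11, so a_3 = 1.
  36 = 3*11 + 3, so a_4 = 3.
  11 = 3*3 + 2, so a_5 = 3.
  3 = 1*2 + 1, so a_6 = 1.
  2 = 2*1 + 0, so a_7 = 2.
so x = [1; 1, 1, 1, 3, 3, 1, 2].
Convergents (p_i = a_i*p_{i-1} + p_{i-2}, q_i = a_i*q_{i-1} + q_{i-2} with p_{-2}=0, p_{-1}=1, q_{-2}=1, q_{-1}=0), until the denominator exceeds 13:
  i=0: a_0=1, p_0 = 1*1 + 0 = 1, q_0 = 1*0 + 1 = 1.
  i=1: a_1=1, p_1 = 1*1 + 1 = 2, q_1 = 1*1 + 0 = 1.
  i=2: a_2=1, p_2 = 1*2 + 1 = 3, q_2 = 1*1 + 1 = 2.
  i=3: a_3=1, p_3 = 1*3 + 2 = 5, q_3 = 1*2 + 1 = 3.
  i=4: a_4=3, p_4 = 3*5 + 3 = 18, q_4 = 3*3 + 2 = 11.
  i=5: a_5=3, p_5 = 3*18 + 5 = 59, q_5 = 3*11 + 3 = 36.
q_5 = 36 > 13, so the last convergent with denominator <= 13 is p_4/q_4 = 18/11.
The closest fraction with denominator <= 13 is either p_4/q_4 or the intermediate fraction (k*p_4 + p_3)/(k*q_4 + q_3) with the largest k >= 1 whose denominator stays <= 13; these approach x as k grows, and every other convergent or intermediate fraction in range is farther away.
Largest k: floor((13 - q_3)/q_4) = floor((13 - 3)/11) = 0.
Since k = 0, no intermediate fraction beyond p_4/q_4 has denominator <= 13, so the convergent 18/11 is the closest (its error is |213*11 - 18*130|/(130*11) = 3/1430).

18/11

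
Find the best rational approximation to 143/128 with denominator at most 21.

19/17

Expand x = 143/128 as a continued fraction with the Euclidean algorithm:
  143 = 1*128 + 15, so a_0 = 1.
  128 = 8*15 + 8, so a_1 = 8.
  15 = 1*8 + 7, so a_2 = 1.
  8 = 1*7 + 1, so a_3 = 1.
  7 = 7*1 + 0, so a_4 = 7.
so x = [1; 8, 1, 1, 7].
Convergents (p_i = a_i*p_{i-1} + p_{i-2}, q_i = a_i*q_{i-1} + q_{i-2} with p_{-2}=0, p_{-1}=1, q_{-2}=1, q_{-1}=0), until the denominator exceeds 21:
  i=0: a_0=1, p_0 = 1*1 + 0 = 1, q_0 = 1*0 + 1 = 1.
  i=1: a_1=8, p_1 = 8*1 + 1 = 9, q_1 = 8*1 + 0 = 8.
  i=2: a_2=1, p_2 = 1*9 + 1 = 10, q_2 = 1*8 + 1 = 9.
  i=3: a_3=1, p_3 = 1*10 + 9 = 19, q_3 = 1*9 + 8 = 17.
  i=4: a_4=7, p_4 = 7*19 + 10 = 143, q_4 = 7*17 + 9 = 128.
q_4 = 128 > 21, so the last convergent with denominator <= 21 is p_3/q_3 = 19/17.
The closest fraction with denominator <= 21 is either p_3/q_3 or the intermediate fraction (k*p_3 + p_2)/(k*q_3 + q_2) with the largest k >= 1 whose denominator stays <= 21; these approach x as k grows, and every other convergent or intermediate fraction in range is farther away.
Largest k: floor((21 - q_2)/q_3) = floor((21 - 9)/17) = 0.
Since k = 0, no intermediate fraction beyond p_3/q_3 has denominator <= 21, so the convergent 19/17 is the closest (its error is |143*17 - 19*128|/(128*17) = 1/2176).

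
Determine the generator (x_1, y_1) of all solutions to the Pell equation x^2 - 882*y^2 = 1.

(x, y) = (19601, 660)

First expand sqrt(882) as a continued fraction. With x_i = (sqrt(882) + m_i)/d_i and (m_0, d_0) = (0, 1): a_0 = floor(sqrt(882)) = 29, since 29^2 = 841 <= 882 < 900 = 30^2.
Iterate m_{i+1} = d_i*a_i - m_i, d_{i+1} = (882 - m_{i+1}^2)/d_i, a_{i+1} = floor((a_0 + m_{i+1})/d_{i+1}):
  m_1 = 1*29 - 0 = 29, d_1 = (882 - 29^2)/1 = 41/1 = 41, a_1 = floor((29 + 29)/41) = 1.
  m_2 = 41*1 - 29 = 12, d_2 = (882 - 12^2)/41 = 738/41 = 18, a_2 = floor((29 + 12)/18) = 2.
  m_3 = 18*2 - 12 = 24, d_3 = (882 - 24^2)/18 = 306/18 = 17, a_3 = floor((29 + 24)/17) = 3.
  m_4 = 17*3 - 24 = 27, d_4 = (882 - 27^2)/17 = 153/17 = 9, a_4 = floor((29 + 27)/9) = 6.
  m_5 = 9*6 - 27 = 27, d_5 = (882 - 27^2)/9 = 153/9 = 17, a_5 = floor((29 + 27)/17) = 3.
  m_6 = 17*3 - 27 = 24, d_6 = (882 - 24^2)/17 = 306/17 = 18, a_6 = floor((29 + 24)/18) = 2.
  m_7 = 18*2 - 24 = 12, d_7 = (882 - 12^2)/18 = 738/18 = 41, a_7 = floor((29 + 12)/41) = 1.
  m_8 = 41*1 - 12 = 29, d_8 = (882 - 29^2)/41 = 41/41 = 1, a_8 = floor((29 + 29)/1) = 58.
  m_9 = 1*58 - 29 = 29, d_9 = (882 - 29^2)/1 = 41/1 = 41: (m_9, d_9) = (m_1, d_1) = (29, 41), so from here the quotients repeat a_1, ..., a_8; the period length is 8.
So sqrt(882) = [29; (1, 2, 3, 6, 3, 2, 1, 58)] with period length k = 8.
k is even, so the fundamental solution of x^2 - 882y^2 = 1 is (p_{k-1}, q_{k-1}) = (p_7, q_7); compute convergents through index 7.
Convergents (p_i = a_i*p_{i-1} + p_{i-2}, q_i = a_i*q_{i-1} + q_{i-2} with p_{-2}=0, p_{-1}=1, q_{-2}=1, q_{-1}=0):
  i=0: a_0=29, p_0 = 29*1 + 0 = 29, q_0 = 29*0 + 1 = 1.
  i=1: a_1=1, p_1 = 1*29 + 1 = 30, q_1 = 1*1 + 0 = 1.
  i=2: a_2=2, p_2 = 2*30 + 29 = 89, q_2 = 2*1 + 1 = 3.
  i=3: a_3=3, p_3 = 3*89 + 30 = 297, q_3 = 3*3 + 1 = 10.
  i=4: a_4=6, p_4 = 6*297 + 89 = 1871, q_4 = 6*10 + 3 = 63.
  i=5: a_5=3, p_5 = 3*1871 + 297 = 5910, q_5 = 3*63 + 10 = 199.
  i=6: a_6=2, p_6 = 2*5910 + 1871 = 13691, q_6 = 2*199 + 63 = 461.
  i=7: a_7=1, p_7 = 1*13691 + 5910 = 19601, q_7 = 1*461 + 199 = 660.
Check: 19601^2 - 882*660^2 = 384199201 - 384199200 = 1, so (x, y) = (19601, 660) solves the equation, and by the theorem it is the least positive solution.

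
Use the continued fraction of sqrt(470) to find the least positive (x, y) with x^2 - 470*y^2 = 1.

(x, y) = (1691, 78)

First expand sqrt(470) as a continued fraction. With x_i = (sqrt(470) + m_i)/d_i and (m_0, d_0) = (0, 1): a_0 = floor(sqrt(470)) = 21, since 21^2 = 441 <= 470 < 484 = 22^2.
Iterate m_{i+1} = d_i*a_i - m_i, d_{i+1} = (470 - m_{i+1}^2)/d_i, a_{i+1} = floor((a_0 + m_{i+1})/d_{i+1}):
  m_1 = 1*21 - 0 = 21, d_1 = (470 - 21^2)/1 = 29/1 = 29, a_1 = floor((21 + 21)/29) = 1.
  m_2 = 29*1 - 21 = 8, d_2 = (470 - 8^2)/29 = 406/29 = 14, a_2 = floor((21 + 8)/14) = 2.
  m_3 = 14*2 - 8 = 20, d_3 = (470 - 20^2)/14 = 70/14 = 5, a_3 = floor((21 + 20)/5) = 8.
  m_4 = 5*8 - 20 = 20, d_4 = (470 - 20^2)/5 = 70/5 = 14, a_4 = floor((21 + 20)/14) = 2.
  m_5 = 14*2 - 20 = 8, d_5 = (470 - 8^2)/14 = 406/14 = 29, a_5 = floor((21 + 8)/29) = 1.
  m_6 = 29*1 - 8 = 21, d_6 = (470 - 21^2)/29 = 29/29 = 1, a_6 = floor((21 + 21)/1) = 42.
  m_7 = 1*42 - 21 = 21, d_7 = (470 - 21^2)/1 = 29/1 = 29: (m_7, d_7) = (m_1, d_1) = (21, 29), so from here the quotients repeat a_1, ..., a_6; the period length is 6.
So sqrt(470) = [21; (1, 2, 8, 2, 1, 42)] with period length k = 6.
k is even, so the fundamental solution of x^2 - 470y^2 = 1 is (p_{k-1}, q_{k-1}) = (p_5, q_5); compute convergents through index 5.
Convergents (p_i = a_i*p_{i-1} + p_{i-2}, q_i = a_i*q_{i-1} + q_{i-2} with p_{-2}=0, p_{-1}=1, q_{-2}=1, q_{-1}=0):
  i=0: a_0=21, p_0 = 21*1 + 0 = 21, q_0 = 21*0 + 1 = 1.
  i=1: a_1=1, p_1 = 1*21 + 1 = 22, q_1 = 1*1 + 0 = 1.
  i=2: a_2=2, p_2 = 2*22 + 21 = 65, q_2 = 2*1 + 1 = 3.
  i=3: a_3=8, p_3 = 8*65 + 22 = 542, q_3 = 8*3 + 1 = 25.
  i=4: a_4=2, p_4 = 2*542 + 65 = 1149, q_4 = 2*25 + 3 = 53.
  i=5: a_5=1, p_5 = 1*1149 + 542 = 1691, q_5 = 1*53 + 25 = 78.
Check: 1691^2 - 470*78^2 = 2859481 - 2859480 = 1, so (x, y) = (1691, 78) solves the equation, and by the theorem it is the least positive solution.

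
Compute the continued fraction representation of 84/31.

[2; 1, 2, 2, 4]

Run the Euclidean algorithm on 84 and 31; the successive quotients are the partial quotients a_0, a_1, ... (each step inverts the fractional part left over by the previous one):
  84 = 2*31 + 22, so a_0 = 2.
  31 = 1*22 + 9, so a_1 = 1.
  22 = 2*9 + 4, so a_2 = 2.
  9 = 2*4 + 1, so a_3 = 2.
  4 = 4*1 + 0, so a_4 = 4.
The remainder reaches 0 after 5 divisions, so the expansion has 5 partial quotients, read off in order.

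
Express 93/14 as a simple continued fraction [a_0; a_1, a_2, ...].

Run the Euclidean algorithm on 93 and 14; the successive quotients are the partial quotients a_0, a_1, ... (each step inverts the fractional part left over by the previous one):
  93 = 6*14 + 9, so a_0 = 6.
  14 = 1*9 + 5, so a_1 = 1.
  9 = 1*5 + 4, so a_2 = 1.
  5 = 1*4 + 1, so a_3 = 1.
  4 = 4*1 + 0, so a_4 = 4.
The remainder reaches 0 after 5 divisions, so the expansion has 5 partial quotients, read off in order.

[6; 1, 1, 1, 4]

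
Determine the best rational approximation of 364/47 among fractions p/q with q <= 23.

31/4

Expand x = 364/47 as a continued fraction with the Euclidean algorithm:
  364 = 7*47 + 35, so a_0 = 7.
  47 = 1*35 + 12, so a_1 = 1.
  35 = 2*12 + 11, so a_2 = 2.
  12 = 1*11 + 1, so a_3 = 1.
  11 = 11*1 + 0, so a_4 = 11.
so x = [7; 1, 2, 1, 11].
Convergents (p_i = a_i*p_{i-1} + p_{i-2}, q_i = a_i*q_{i-1} + q_{i-2} with p_{-2}=0, p_{-1}=1, q_{-2}=1, q_{-1}=0), until the denominator exceeds 23:
  i=0: a_0=7, p_0 = 7*1 + 0 = 7, q_0 = 7*0 + 1 = 1.
  i=1: a_1=1, p_1 = 1*7 + 1 = 8, q_1 = 1*1 + 0 = 1.
  i=2: a_2=2, p_2 = 2*8 + 7 = 23, q_2 = 2*1 + 1 = 3.
  i=3: a_3=1, p_3 = 1*23 + 8 = 31, q_3 = 1*3 + 1 = 4.
  i=4: a_4=11, p_4 = 11*31 + 23 = 364, q_4 = 11*4 + 3 = 47.
q_4 = 47 > 23, so the last convergent with denominator <= 23 is p_3/q_3 = 31/4.
The closest fraction with denominator <= 23 is either p_3/q_3 or the intermediate fraction (k*p_3 + p_2)/(k*q_3 + q_2) with the largest k >= 1 whose denominator stays <= 23; these approach x as k grows, and every other convergent or intermediate fraction in range is farther away.
Largest k: floor((23 - q_2)/q_3) = floor((23 - 3)/4) = 5.
That gives (5*31 + 23)/(5*4 + 3) = 178/23.
Compare the errors: |x - 31/4| = |364*4 - 31*47|/(47*4) = 1/188, and |x - 178/23| = |364*23 - 178*47|/(47*23) = 6/1081.
Cross-multiplying, 1*1081 = 1081 < 1128 = 6*188, so 1/188 is smaller: the convergent 31/4 is closer to x than 178/23.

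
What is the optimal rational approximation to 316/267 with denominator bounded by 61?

Expand x = 316/267 as a continued fraction with the Euclidean algorithm:
  316 = 1*267 + 49, so a_0 = 1.
  267 = 5*49 + 22, so a_1 = 5.
  49 = 2*22 + 5, so a_2 = 2.
  22 = 4*5 + 2, so a_3 = 4.
  5 = 2*2 + 1, so a_4 = 2.
  2 = 2*1 + 0, so a_5 = 2.
so x = [1; 5, 2, 4, 2, 2].
Convergents (p_i = a_i*p_{i-1} + p_{i-2}, q_i = a_i*q_{i-1} + q_{i-2} with p_{-2}=0, p_{-1}=1, q_{-2}=1, q_{-1}=0), until the denominator exceeds 61:
  i=0: a_0=1, p_0 = 1*1 + 0 = 1, q_0 = 1*0 + 1 = 1.
  i=1: a_1=5, p_1 = 5*1 + 1 = 6, q_1 = 5*1 + 0 = 5.
  i=2: a_2=2, p_2 = 2*6 + 1 = 13, q_2 = 2*5 + 1 = 11.
  i=3: a_3=4, p_3 = 4*13 + 6 = 58, q_3 = 4*11 + 5 = 49.
  i=4: a_4=2, p_4 = 2*58 + 13 = 129, q_4 = 2*49 + 11 = 109.
q_4 = 109 > 61, so the last convergent with denominator <= 61 is p_3/q_3 = 58/49.
The closest fraction with denominator <= 61 is either p_3/q_3 or the intermediate fraction (k*p_3 + p_2)/(k*q_3 + q_2) with the largest k >= 1 whose denominator stays <= 61; these approach x as k grows, and every other convergent or intermediate fraction in range is farther away.
Largest k: floor((61 - q_2)/q_3) = floor((61 - 11)/49) = 1.
That gives (1*58 + 13)/(1*49 + 11) = 71/60.
Compare the errors: |x - 58/49| = |316*49 - 58*267|/(267*49) = 2/13083, and |x - 71/60| = |316*60 - 71*267|/(267*60) = 3/16020.
Cross-multiplying, 2*16020 = 32040 < 39249 = 3*13083, so 2/13083 is smaller: the convergent 58/49 is closer to x than 71/60.

58/49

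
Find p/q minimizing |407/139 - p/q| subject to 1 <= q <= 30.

Expand x = 407/139 as a continued fraction with the Euclidean algorithm:
  407 = 2*139 + 129, so a_0 = 2.
  139 = 1*129 + 10, so a_1 = 1.
  129 = 12*10 + 9, so a_2 = 12.
  10 = 1*9 + 1, so a_3 = 1.
  9 = 9*1 + 0, so a_4 = 9.
so x = [2; 1, 12, 1, 9].
Convergents (p_i = a_i*p_{i-1} + p_{i-2}, q_i = a_i*q_{i-1} + q_{i-2} with p_{-2}=0, p_{-1}=1, q_{-2}=1, q_{-1}=0), until the denominator exceeds 30:
  i=0: a_0=2, p_0 = 2*1 + 0 = 2, q_0 = 2*0 + 1 = 1.
  i=1: a_1=1, p_1 = 1*2 + 1 = 3, q_1 = 1*1 + 0 = 1.
  i=2: a_2=12, p_2 = 12*3 + 2 = 38, q_2 = 12*1 + 1 = 13.
  i=3: a_3=1, p_3 = 1*38 + 3 = 41, q_3 = 1*13 + 1 = 14.
  i=4: a_4=9, p_4 = 9*41 + 38 = 407, q_4 = 9*14 + 13 = 139.
q_4 = 139 > 30, so the last convergent with denominator <= 30 is p_3/q_3 = 41/14.
The closest fraction with denominator <= 30 is either p_3/q_3 or the intermediate fraction (k*p_3 + p_2)/(k*q_3 + q_2) with the largest k >= 1 whose denominator stays <= 30; these approach x as k grows, and every other convergent or intermediate fraction in range is farther away.
Largest k: floor((30 - q_2)/q_3) = floor((30 - 13)/14) = 1.
That gives (1*41 + 38)/(1*14 + 13) = 79/27.
Compare the errors: |x - 41/14| = |407*14 - 41*139|/(139*14) = 1/1946, and |x - 79/27| = |407*27 - 79*139|/(139*27) = 8/3753.
Cross-multiplying, 1*3753 = 3753 < 15568 = 8*1946, so 1/1946 is smaller: the convergent 41/14 is closer to x than 79/27.

41/14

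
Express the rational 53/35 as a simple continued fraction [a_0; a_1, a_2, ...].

[1; 1, 1, 17]

Run the Euclidean algorithm on 53 and 35; the successive quotients are the partial quotients a_0, a_1, ... (each step inverts the fractional part left over by the previous one):
  53 = 1*35 + 18, so a_0 = 1.
  35 = 1*18 + 17, so a_1 = 1.
  18 = 1*17 + 1, so a_2 = 1.
  17 = 17*1 + 0, so a_3 = 17.
The remainder reaches 0 after 4 divisions, so the expansion has 4 partial quotients, read off in order.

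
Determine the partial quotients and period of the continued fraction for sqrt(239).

[15; (2, 5, 1, 2, 4, 15, 4, 2, 1, 5, 2, 30)]

Write x_i = (sqrt(239) + m_i)/d_i with (m_0, d_0) = (0, 1). a_0 = floor(sqrt(239)) = 15, since 15^2 = 225 <= 239 < 256 = 16^2.
Iterate m_{i+1} = d_i*a_i - m_i, d_{i+1} = (239 - m_{i+1}^2)/d_i, a_{i+1} = floor((a_0 + m_{i+1})/d_{i+1}):
  m_1 = 1*15 - 0 = 15, d_1 = (239 - 15^2)/1 = 14/1 = 14, a_1 = floor((15 + 15)/14) = 2.
  m_2 = 14*2 - 15 = 13, d_2 = (239 - 13^2)/14 = 70/14 = 5, a_2 = floor((15 + 13)/5) = 5.
  m_3 = 5*5 - 13 = 12, d_3 = (239 - 12^2)/5 = 95/5 = 19, a_3 = floor((15 + 12)/19) = 1.
  m_4 = 19*1 - 12 = 7, d_4 = (239 - 7^2)/19 = 190/19 = 10, a_4 = floor((15 + 7)/10) = 2.
  m_5 = 10*2 - 7 = 13, d_5 = (239 - 13^2)/10 = 70/10 = 7, a_5 = floor((15 + 13)/7) = 4.
  m_6 = 7*4 - 13 = 15, d_6 = (239 - 15^2)/7 = 14/7 = 2, a_6 = floor((15 + 15)/2) = 15.
  m_7 = 2*15 - 15 = 15, d_7 = (239 - 15^2)/2 = 14/2 = 7, a_7 = floor((15 + 15)/7) = 4.
  m_8 = 7*4 - 15 = 13, d_8 = (239 - 13^2)/7 = 70/7 = 10, a_8 = floor((15 + 13)/10) = 2.
  m_9 = 10*2 - 13 = 7, d_9 = (239 - 7^2)/10 = 190/10 = 19, a_9 = floor((15 + 7)/19) = 1.
  m_10 = 19*1 - 7 = 12, d_10 = (239 - 12^2)/19 = 95/19 = 5, a_10 = floor((15 + 12)/5) = 5.
  m_11 = 5*5 - 12 = 13, d_11 = (239 - 13^2)/5 = 70/5 = 14, a_11 = floor((15 + 13)/14) = 2.
  m_12 = 14*2 - 13 = 15, d_12 = (239 - 15^2)/14 = 14/14 = 1, a_12 = floor((15 + 15)/1) = 30.
  m_13 = 1*30 - 15 = 15, d_13 = (239 - 15^2)/1 = 14/1 = 14: (m_13, d_13) = (m_1, d_1) = (15, 14), so from here the quotients repeat a_1, ..., a_12; the period length is 12.
Hence the expansion of sqrt(239) is a_0 = 15 followed by the repeating block 2, 5, 1, 2, 4, 15, 4, 2, 1, 5, 2, 30 (period 12).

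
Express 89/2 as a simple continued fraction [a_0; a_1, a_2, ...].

Run the Euclidean algorithm on 89 and 2; the successive quotients are the partial quotients a_0, a_1, ... (each step inverts the fractional part left over by the previous one):
  89 = 44*2 + 1, so a_0 = 44.
  2 = 2*1 + 0, so a_1 = 2.
The remainder reaches 0 after 2 divisions, so the expansion has 2 partial quotients, read off in order.

[44; 2]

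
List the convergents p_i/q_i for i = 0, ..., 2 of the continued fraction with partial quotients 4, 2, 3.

Using the convergent recurrence p_i = a_i*p_{i-1} + p_{i-2}, q_i = a_i*q_{i-1} + q_{i-2} with p_{-2}=0, p_{-1}=1, q_{-2}=1, q_{-1}=0:
  i=0: a_0=4, p_0 = 4*1 + 0 = 4, q_0 = 4*0 + 1 = 1.
  i=1: a_1=2, p_1 = 2*4 + 1 = 9, q_1 = 2*1 + 0 = 2.
  i=2: a_2=3, p_2 = 3*9 + 4 = 31, q_2 = 3*2 + 1 = 7.

4/1, 9/2, 31/7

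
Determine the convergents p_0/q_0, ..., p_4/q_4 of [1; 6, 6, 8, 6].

Using the convergent recurrence p_i = a_i*p_{i-1} + p_{i-2}, q_i = a_i*q_{i-1} + q_{i-2} with p_{-2}=0, p_{-1}=1, q_{-2}=1, q_{-1}=0:
  i=0: a_0=1, p_0 = 1*1 + 0 = 1, q_0 = 1*0 + 1 = 1.
  i=1: a_1=6, p_1 = 6*1 + 1 = 7, q_1 = 6*1 + 0 = 6.
  i=2: a_2=6, p_2 = 6*7 + 1 = 43, q_2 = 6*6 + 1 = 37.
  i=3: a_3=8, p_3 = 8*43 + 7 = 351, q_3 = 8*37 + 6 = 302.
  i=4: a_4=6, p_4 = 6*351 + 43 = 2149, q_4 = 6*302 + 37 = 1849.

1/1, 7/6, 43/37, 351/302, 2149/1849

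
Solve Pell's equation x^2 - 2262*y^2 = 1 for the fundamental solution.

(x, y) = (97499, 2050)

First expand sqrt(2262) as a continued fraction. With x_i = (sqrt(2262) + m_i)/d_i and (m_0, d_0) = (0, 1): a_0 = floor(sqrt(2262)) = 47, since 47^2 = 2209 <= 2262 < 2304 = 48^2.
Iterate m_{i+1} = d_i*a_i - m_i, d_{i+1} = (2262 - m_{i+1}^2)/d_i, a_{i+1} = floor((a_0 + m_{i+1})/d_{i+1}):
  m_1 = 1*47 - 0 = 47, d_1 = (2262 - 47^2)/1 = 53/1 = 53, a_1 = floor((47 + 47)/53) = 1.
  m_2 = 53*1 - 47 = 6, d_2 = (2262 - 6^2)/53 = 2226/53 = 42, a_2 = floor((47 + 6)/42) = 1.
  m_3 = 42*1 - 6 = 36, d_3 = (2262 - 36^2)/42 = 966/42 = 23, a_3 = floor((47 + 36)/23) = 3.
  m_4 = 23*3 - 36 = 33, d_4 = (2262 - 33^2)/23 = 1173/23 = 51, a_4 = floor((47 + 33)/51) = 1.
  m_5 = 51*1 - 33 = 18, d_5 = (2262 - 18^2)/51 = 1938/51 = 38, a_5 = floor((47 + 18)/38) = 1.
  m_6 = 38*1 - 18 = 20, d_6 = (2262 - 20^2)/38 = 1862/38 = 49, a_6 = floor((47 + 20)/49) = 1.
  m_7 = 49*1 - 20 = 29, d_7 = (2262 - 29^2)/49 = 1421/49 = 29, a_7 = floor((47 + 29)/29) = 2.
  m_8 = 29*2 - 29 = 29, d_8 = (2262 - 29^2)/29 = 1421/29 = 49, a_8 = floor((47 + 29)/49) = 1.
  m_9 = 49*1 - 29 = 20, d_9 = (2262 - 20^2)/49 = 1862/49 = 38, a_9 = floor((47 + 20)/38) = 1.
  m_10 = 38*1 - 20 = 18, d_10 = (2262 - 18^2)/38 = 1938/38 = 51, a_10 = floor((47 + 18)/51) = 1.
  m_11 = 51*1 - 18 = 33, d_11 = (2262 - 33^2)/51 = 1173/51 = 23, a_11 = floor((47 + 33)/23) = 3.
  m_12 = 23*3 - 33 = 36, d_12 = (2262 - 36^2)/23 = 966/23 = 42, a_12 = floor((47 + 36)/42) = 1.
  m_13 = 42*1 - 36 = 6, d_13 = (2262 - 6^2)/42 = 2226/42 = 53, a_13 = floor((47 + 6)/53) = 1.
  m_14 = 53*1 - 6 = 47, d_14 = (2262 - 47^2)/53 = 53/53 = 1, a_14 = floor((47 + 47)/1) = 94.
  m_15 = 1*94 - 47 = 47, d_15 = (2262 - 47^2)/1 = 53/1 = 53: (m_15, d_15) = (m_1, d_1) = (47, 53), so from here the quotients repeat a_1, ..., a_14; the period length is 14.
So sqrt(2262) = [47; (1, 1, 3, 1, 1, 1, 2, 1, 1, 1, 3, 1, 1, 94)] with period length k = 14.
k is even, so the fundamental solution of x^2 - 2262y^2 = 1 is (p_{k-1}, q_{k-1}) = (p_13, q_13); compute convergents through index 13.
Convergents (p_i = a_i*p_{i-1} + p_{i-2}, q_i = a_i*q_{i-1} + q_{i-2} with p_{-2}=0, p_{-1}=1, q_{-2}=1, q_{-1}=0):
  i=0: a_0=47, p_0 = 47*1 + 0 = 47, q_0 = 47*0 + 1 = 1.
  i=1: a_1=1, p_1 = 1*47 + 1 = 48, q_1 = 1*1 + 0 = 1.
  i=2: a_2=1, p_2 = 1*48 + 47 = 95, q_2 = 1*1 + 1 = 2.
  i=3: a_3=3, p_3 = 3*95 + 48 = 333, q_3 = 3*2 + 1 = 7.
  i=4: a_4=1, p_4 = 1*333 + 95 = 428, q_4 = 1*7 + 2 = 9.
  i=5: a_5=1, p_5 = 1*428 + 333 = 761, q_5 = 1*9 + 7 = 16.
  i=6: a_6=1, p_6 = 1*761 + 428 = 1189, q_6 = 1*16 + 9 = 25.
  i=7: a_7=2, p_7 = 2*1189 + 761 = 3139, q_7 = 2*25 + 16 = 66.
  i=8: a_8=1, p_8 = 1*3139 + 1189 = 4328, q_8 = 1*66 + 25 = 91.
  i=9: a_9=1, p_9 = 1*4328 + 3139 = 7467, q_9 = 1*91 + 66 = 157.
  i=10: a_10=1, p_10 = 1*7467 + 4328 = 11795, q_10 = 1*157 + 91 = 248.
  i=11: a_11=3, p_11 = 3*11795 + 7467 = 42852, q_11 = 3*248 + 157 = 901.
  i=12: a_12=1, p_12 = 1*42852 + 11795 = 54647, q_12 = 1*901 + 248 = 1149.
  i=13: a_13=1, p_13 = 1*54647 + 42852 = 97499, q_13 = 1*1149 + 901 = 2050.
Check: 97499^2 - 2262*2050^2 = 9506055001 - 9506055000 = 1, so (x, y) = (97499, 2050) solves the equation, and by the theorem it is the least positive solution.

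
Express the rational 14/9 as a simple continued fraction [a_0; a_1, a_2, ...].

[1; 1, 1, 4]

Run the Euclidean algorithm on 14 and 9; the successive quotients are the partial quotients a_0, a_1, ... (each step inverts the fractional part left over by the previous one):
  14 = 1*9 + 5, so a_0 = 1.
  9 = 1*5 + 4, so a_1 = 1.
  5 = 1*4 + 1, so a_2 = 1.
  4 = 4*1 + 0, so a_3 = 4.
The remainder reaches 0 after 4 divisions, so the expansion has 4 partial quotients, read off in order.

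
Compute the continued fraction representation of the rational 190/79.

Run the Euclidean algorithm on 190 and 79; the successive quotients are the partial quotients a_0, a_1, ... (each step inverts the fractional part left over by the previous one):
  190 = 2*79 + 32, so a_0 = 2.
  79 = 2*32 + 15, so a_1 = 2.
  32 = 2*15 + 2, so a_2 = 2.
  15 = 7*2 + 1, so a_3 = 7.
  2 = 2*1 + 0, so a_4 = 2.
The remainder reaches 0 after 5 divisions, so the expansion has 5 partial quotients, read off in order.

[2; 2, 2, 7, 2]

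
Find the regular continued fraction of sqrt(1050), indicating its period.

[32; (2, 2, 10, 2, 2, 64)]

Write x_i = (sqrt(1050) + m_i)/d_i with (m_0, d_0) = (0, 1). a_0 = floor(sqrt(1050)) = 32, since 32^2 = 1024 <= 1050 < 1089 = 33^2.
Iterate m_{i+1} = d_i*a_i - m_i, d_{i+1} = (1050 - m_{i+1}^2)/d_i, a_{i+1} = floor((a_0 + m_{i+1})/d_{i+1}):
  m_1 = 1*32 - 0 = 32, d_1 = (1050 - 32^2)/1 = 26/1 = 26, a_1 = floor((32 + 32)/26) = 2.
  m_2 = 26*2 - 32 = 20, d_2 = (1050 - 20^2)/26 = 650/26 = 25, a_2 = floor((32 + 20)/25) = 2.
  m_3 = 25*2 - 20 = 30, d_3 = (1050 - 30^2)/25 = 150/25 = 6, a_3 = floor((32 + 30)/6) = 10.
  m_4 = 6*10 - 30 = 30, d_4 = (1050 - 30^2)/6 = 150/6 = 25, a_4 = floor((32 + 30)/25) = 2.
  m_5 = 25*2 - 30 = 20, d_5 = (1050 - 20^2)/25 = 650/25 = 26, a_5 = floor((32 + 20)/26) = 2.
  m_6 = 26*2 - 20 = 32, d_6 = (1050 - 32^2)/26 = 26/26 = 1, a_6 = floor((32 + 32)/1) = 64.
  m_7 = 1*64 - 32 = 32, d_7 = (1050 - 32^2)/1 = 26/1 = 26: (m_7, d_7) = (m_1, d_1) = (32, 26), so from here the quotients repeat a_1, ..., a_6; the period length is 6.
Hence the expansion of sqrt(1050) is a_0 = 32 followed by the repeating block 2, 2, 10, 2, 2, 64 (period 6).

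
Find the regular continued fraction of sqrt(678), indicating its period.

Write x_i = (sqrt(678) + m_i)/d_i with (m_0, d_0) = (0, 1). a_0 = floor(sqrt(678)) = 26, since 26^2 = 676 <= 678 < 729 = 27^2.
Iterate m_{i+1} = d_i*a_i - m_i, d_{i+1} = (678 - m_{i+1}^2)/d_i, a_{i+1} = floor((a_0 + m_{i+1})/d_{i+1}):
  m_1 = 1*26 - 0 = 26, d_1 = (678 - 26^2)/1 = 2/1 = 2, a_1 = floor((26 + 26)/2) = 26.
  m_2 = 2*26 - 26 = 26, d_2 = (678 - 26^2)/2 = 2/2 = 1, a_2 = floor((26 + 26)/1) = 52.
  m_3 = 1*52 - 26 = 26, d_3 = (678 - 26^2)/1 = 2/1 = 2: (m_3, d_3) = (m_1, d_1) = (26, 2), so from here the quotients repeat a_1, a_2; the period length is 2.
Hence the expansion of sqrt(678) is a_0 = 26 followed by the repeating block 26, 52 (period 2).

[26; (26, 52)]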